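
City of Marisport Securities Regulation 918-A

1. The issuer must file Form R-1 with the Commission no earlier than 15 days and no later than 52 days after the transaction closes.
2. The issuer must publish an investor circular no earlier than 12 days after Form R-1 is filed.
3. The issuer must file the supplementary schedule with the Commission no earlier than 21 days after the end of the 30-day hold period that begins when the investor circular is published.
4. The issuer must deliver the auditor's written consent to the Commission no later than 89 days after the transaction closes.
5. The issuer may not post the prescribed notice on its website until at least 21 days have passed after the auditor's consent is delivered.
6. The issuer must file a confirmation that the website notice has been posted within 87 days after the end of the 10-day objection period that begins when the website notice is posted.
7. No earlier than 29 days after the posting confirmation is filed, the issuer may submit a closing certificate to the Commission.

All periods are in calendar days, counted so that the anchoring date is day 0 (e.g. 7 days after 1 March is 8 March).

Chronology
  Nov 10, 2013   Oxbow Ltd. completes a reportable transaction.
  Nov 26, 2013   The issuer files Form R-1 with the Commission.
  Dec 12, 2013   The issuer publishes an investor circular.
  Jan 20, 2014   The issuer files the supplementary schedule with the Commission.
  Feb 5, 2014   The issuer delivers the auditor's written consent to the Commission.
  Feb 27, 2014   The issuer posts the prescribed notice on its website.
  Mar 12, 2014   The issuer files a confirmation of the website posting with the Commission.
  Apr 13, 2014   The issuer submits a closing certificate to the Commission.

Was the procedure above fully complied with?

No

(1) the permitted window runs from Nov 10, 2013 + 15 = Nov 25, 2013 to Nov 10, 2013 + 52 = Jan 1, 2014; done Nov 26, 2013 — within the window.
(2) permitted from Nov 26, 2013 + 12 days = Dec 8, 2013 onward; Dec 12, 2013 is on or after that date.
(3) permitted from Jan 11, 2014 + 21 days = Feb 1, 2014 onward; done Jan 20, 2014 — 12 days too early.
No need to go further; step 3 was not satisfied.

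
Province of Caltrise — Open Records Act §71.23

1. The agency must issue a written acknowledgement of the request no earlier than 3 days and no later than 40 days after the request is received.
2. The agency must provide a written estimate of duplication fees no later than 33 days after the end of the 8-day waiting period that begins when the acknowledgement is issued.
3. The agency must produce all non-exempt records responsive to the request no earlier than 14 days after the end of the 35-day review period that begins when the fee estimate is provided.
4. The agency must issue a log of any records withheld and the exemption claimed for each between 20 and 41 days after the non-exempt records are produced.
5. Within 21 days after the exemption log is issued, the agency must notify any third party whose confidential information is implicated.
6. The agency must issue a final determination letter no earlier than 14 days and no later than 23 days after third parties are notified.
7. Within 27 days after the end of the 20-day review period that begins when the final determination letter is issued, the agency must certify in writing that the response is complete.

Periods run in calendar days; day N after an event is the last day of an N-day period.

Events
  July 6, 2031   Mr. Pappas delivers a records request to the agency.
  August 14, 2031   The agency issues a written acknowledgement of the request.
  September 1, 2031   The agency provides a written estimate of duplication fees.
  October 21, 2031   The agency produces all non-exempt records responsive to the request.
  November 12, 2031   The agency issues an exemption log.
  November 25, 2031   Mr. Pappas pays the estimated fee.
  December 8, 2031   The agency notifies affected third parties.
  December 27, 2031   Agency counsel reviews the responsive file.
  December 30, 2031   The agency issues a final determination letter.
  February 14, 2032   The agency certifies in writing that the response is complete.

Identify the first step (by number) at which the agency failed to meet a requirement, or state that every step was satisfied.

Step 5

Step 1: the window is 3–40 days after July 6, 2031 (when the request is received), so July 9, 2031 through August 15, 2031; August 14, 2031 falls inside that range.
Step 2: 33 days after August 22, 2031 (end of the 8-day waiting period, which began when the acknowledgement is issued on August 14, 2031) is September 24, 2031; September 1, 2031 is within that limit.
Step 3: the earliest permitted date is 14 days after October 6, 2031 (end of the 35-day review period, which began when the fee estimate is provided on September 1, 2031), i.e. October 20, 2031; done October 21, 2031 — permitted.
Step 4: the window is 20–41 days after October 21, 2031 (when the non-exempt records are produced), so November 10, 2031 through December 1, 2031; done November 12, 2031 — within the window.
Step 5: 21 days after November 12, 2031 (when the exemption log is issued) is December 3, 2031; done December 8, 2031 — 5 days late.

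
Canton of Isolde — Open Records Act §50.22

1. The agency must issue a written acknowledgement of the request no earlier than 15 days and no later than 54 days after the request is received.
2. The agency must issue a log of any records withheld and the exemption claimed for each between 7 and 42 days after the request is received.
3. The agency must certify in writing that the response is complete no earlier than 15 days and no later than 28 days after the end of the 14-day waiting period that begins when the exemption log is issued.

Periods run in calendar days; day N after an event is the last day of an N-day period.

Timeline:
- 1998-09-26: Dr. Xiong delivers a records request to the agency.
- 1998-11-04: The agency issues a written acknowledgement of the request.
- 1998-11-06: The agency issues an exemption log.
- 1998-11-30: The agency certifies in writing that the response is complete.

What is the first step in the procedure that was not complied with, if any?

Step 3

(1) the permitted window runs from 1998-09-26 + 15 = 1998-10-11 to 1998-09-26 + 54 = 1998-11-19; 1998-11-04 falls inside that range.
(2) the permitted window runs from 1998-09-26 + 7 = 1998-10-03 to 1998-09-26 + 42 = 1998-11-07; done 1998-11-06 — within the window.
(3) the permitted window runs from 1998-11-20 + 15 = 1998-12-05 to 1998-11-20 + 28 = 1998-12-18; done 1998-11-30 — 5 days before the window opened.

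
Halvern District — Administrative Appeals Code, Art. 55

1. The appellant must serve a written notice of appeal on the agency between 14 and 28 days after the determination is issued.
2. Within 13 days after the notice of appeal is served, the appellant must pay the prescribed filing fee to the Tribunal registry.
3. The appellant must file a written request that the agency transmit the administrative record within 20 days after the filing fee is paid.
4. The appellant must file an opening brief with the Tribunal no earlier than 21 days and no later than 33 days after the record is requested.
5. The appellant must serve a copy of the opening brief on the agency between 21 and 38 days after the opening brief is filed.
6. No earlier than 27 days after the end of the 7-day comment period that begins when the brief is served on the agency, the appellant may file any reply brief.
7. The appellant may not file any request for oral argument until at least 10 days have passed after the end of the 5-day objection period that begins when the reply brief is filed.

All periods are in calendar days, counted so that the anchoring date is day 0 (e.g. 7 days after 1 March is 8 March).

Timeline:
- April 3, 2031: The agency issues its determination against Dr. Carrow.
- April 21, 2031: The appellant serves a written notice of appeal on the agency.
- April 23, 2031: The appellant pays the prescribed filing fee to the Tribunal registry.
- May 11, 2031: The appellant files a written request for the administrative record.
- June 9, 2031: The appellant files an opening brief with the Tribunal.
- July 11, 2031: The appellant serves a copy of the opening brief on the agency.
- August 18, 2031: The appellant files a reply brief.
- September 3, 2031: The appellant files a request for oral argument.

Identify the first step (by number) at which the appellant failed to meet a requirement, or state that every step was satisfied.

None — every step was satisfied

Step 1 — 14 and 28 days from April 3, 2031 (when the determination is issued) are April 17, 2031 and May 1, 2031 respectively; done April 21, 2031 — within the window.
Step 2 — counting 13 days from April 21, 2031 (when the notice of appeal is served) gives a deadline of May 4, 2031; completed April 23, 2031, before the deadline.
Step 3 — counting 20 days from April 23, 2031 (when the filing fee is paid) gives a deadline of May 13, 2031; May 11, 2031 is within that limit.
Step 4 — 21 and 33 days from May 11, 2031 (when the record is requested) are June 1, 2031 and June 13, 2031 respectively; done June 9, 2031, which is between those dates.
Step 5 — 21 and 38 days from June 9, 2031 (when the opening brief is filed) are June 30, 2031 and July 17, 2031 respectively; done July 11, 2031 — within the window.
Step 6 — must wait 27 days from July 18, 2031 (end of the 7-day comment period, which began when the brief is served on the agency on July 11, 2031), so not before August 14, 2031; done August 18, 2031 — permitted.
Step 7 — must wait 10 days from August 23, 2031 (end of the 5-day objection period, which began when the reply brief is filed on August 18, 2031), so not before September 2, 2031; done September 3, 2031, after the minimum wait.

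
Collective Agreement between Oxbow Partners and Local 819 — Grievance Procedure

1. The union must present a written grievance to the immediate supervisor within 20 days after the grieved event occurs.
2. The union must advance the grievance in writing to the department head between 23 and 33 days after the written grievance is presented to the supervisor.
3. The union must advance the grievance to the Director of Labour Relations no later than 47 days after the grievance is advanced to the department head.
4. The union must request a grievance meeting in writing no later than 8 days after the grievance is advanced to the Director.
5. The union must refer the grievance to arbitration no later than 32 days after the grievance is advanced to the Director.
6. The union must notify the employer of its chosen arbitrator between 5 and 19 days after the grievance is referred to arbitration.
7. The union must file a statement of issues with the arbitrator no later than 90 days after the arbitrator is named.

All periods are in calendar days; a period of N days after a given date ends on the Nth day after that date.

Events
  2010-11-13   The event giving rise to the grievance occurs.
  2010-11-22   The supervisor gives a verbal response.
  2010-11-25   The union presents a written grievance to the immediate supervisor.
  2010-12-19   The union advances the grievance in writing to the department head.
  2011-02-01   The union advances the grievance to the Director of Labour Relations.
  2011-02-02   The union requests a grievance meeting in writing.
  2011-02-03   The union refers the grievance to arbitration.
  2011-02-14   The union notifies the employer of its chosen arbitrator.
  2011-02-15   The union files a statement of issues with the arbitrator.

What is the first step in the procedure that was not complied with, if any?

None — every step was satisfied

Step 1: 20 days after 2010-11-13 (when the grieved event occurs) is 2010-12-03; completed 2010-11-25, before the deadline.
Step 2: the window is 23–33 days after 2010-11-25 (when the written grievance is presented to the supervisor), so 2010-12-18 through 2010-12-28; done 2010-12-19, which is between those dates.
Step 3: 47 days after 2010-12-19 (when the grievance is advanced to the department head) is 2011-02-04; done 2011-02-01 — timely.
Step 4: 8 days after 2011-02-01 (when the grievance is advanced to the Director) is 2011-02-09; done 2011-02-02 — timely.
Step 5: 32 days after 2011-02-01 (when the grievance is advanced to the Director) is 2011-03-05; done 2011-02-03 — timely.
Step 6: the window is 5–19 days after 2011-02-03 (when the grievance is referred to arbitration), so 2011-02-08 through 2011-02-22; done 2011-02-14 — within the window.
Step 7: 90 days after 2011-02-14 (when the arbitrator is named) is 2011-05-15; 2011-02-15 is within that limit.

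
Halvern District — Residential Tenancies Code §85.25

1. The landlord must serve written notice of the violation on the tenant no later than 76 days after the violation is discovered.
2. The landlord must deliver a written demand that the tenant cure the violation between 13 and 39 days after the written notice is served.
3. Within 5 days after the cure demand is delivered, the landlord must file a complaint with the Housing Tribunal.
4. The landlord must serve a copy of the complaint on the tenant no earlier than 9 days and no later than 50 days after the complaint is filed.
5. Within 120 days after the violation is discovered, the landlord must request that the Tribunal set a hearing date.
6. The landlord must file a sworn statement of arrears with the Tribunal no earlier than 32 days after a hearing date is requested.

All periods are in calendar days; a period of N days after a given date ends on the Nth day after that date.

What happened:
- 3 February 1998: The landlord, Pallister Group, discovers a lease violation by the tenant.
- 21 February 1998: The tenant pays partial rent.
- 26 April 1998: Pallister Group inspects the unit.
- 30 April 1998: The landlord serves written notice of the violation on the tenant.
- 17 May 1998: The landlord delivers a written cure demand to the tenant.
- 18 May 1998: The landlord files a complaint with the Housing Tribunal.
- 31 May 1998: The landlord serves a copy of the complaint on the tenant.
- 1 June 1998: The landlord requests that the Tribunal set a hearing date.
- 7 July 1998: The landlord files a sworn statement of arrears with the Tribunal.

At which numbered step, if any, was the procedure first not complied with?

Step 1: 76 days after 3 February 1998 (when the violation is discovered) is 20 April 1998; done 30 April 1998 — 10 days late.
The procedure was therefore not followed at step 1.

Step 1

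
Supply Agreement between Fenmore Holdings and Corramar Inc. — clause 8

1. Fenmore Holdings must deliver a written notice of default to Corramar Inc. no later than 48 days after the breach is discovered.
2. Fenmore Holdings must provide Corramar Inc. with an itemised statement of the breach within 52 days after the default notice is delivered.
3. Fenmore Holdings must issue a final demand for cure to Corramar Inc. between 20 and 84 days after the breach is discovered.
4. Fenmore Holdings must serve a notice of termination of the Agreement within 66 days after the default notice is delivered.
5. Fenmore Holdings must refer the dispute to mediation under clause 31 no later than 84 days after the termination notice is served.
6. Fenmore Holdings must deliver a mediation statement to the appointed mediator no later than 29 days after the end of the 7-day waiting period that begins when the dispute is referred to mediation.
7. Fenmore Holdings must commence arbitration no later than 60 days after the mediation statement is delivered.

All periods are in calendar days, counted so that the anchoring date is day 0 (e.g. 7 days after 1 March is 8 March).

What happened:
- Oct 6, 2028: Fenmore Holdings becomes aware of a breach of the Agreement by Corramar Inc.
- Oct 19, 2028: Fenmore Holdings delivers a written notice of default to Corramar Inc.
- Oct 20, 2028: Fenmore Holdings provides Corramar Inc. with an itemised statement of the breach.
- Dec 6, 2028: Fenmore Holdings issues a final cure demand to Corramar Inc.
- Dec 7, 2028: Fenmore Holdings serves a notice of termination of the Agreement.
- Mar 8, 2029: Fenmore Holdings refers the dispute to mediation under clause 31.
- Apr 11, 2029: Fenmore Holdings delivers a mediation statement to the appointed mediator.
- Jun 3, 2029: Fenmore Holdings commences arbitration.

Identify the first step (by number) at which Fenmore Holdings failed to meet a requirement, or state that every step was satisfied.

Step 1 — counting 48 days from Oct 6, 2028 (when the breach is discovered) gives a deadline of Nov 23, 2028; Oct 19, 2028 is within that limit.
Step 2 — counting 52 days from Oct 19, 2028 (when the default notice is delivered) gives a deadline of Dec 10, 2028; done Oct 20, 2028 — timely.
Step 3 — 20 and 84 days from Oct 6, 2028 (when the breach is discovered) are Oct 26, 2028 and Dec 29, 2028 respectively; Dec 6, 2028 falls inside that range.
Step 4 — counting 66 days from Oct 19, 2028 (when the default notice is delivered) gives a deadline of Dec 24, 2028; completed Dec 7, 2028, before the deadline.
Step 5 — counting 84 days from Dec 7, 2028 (when the termination notice is served) gives a deadline of Mar 1, 2029; done Mar 8, 2029 — 7 days late.
That is the first point of non-compliance.

Step 5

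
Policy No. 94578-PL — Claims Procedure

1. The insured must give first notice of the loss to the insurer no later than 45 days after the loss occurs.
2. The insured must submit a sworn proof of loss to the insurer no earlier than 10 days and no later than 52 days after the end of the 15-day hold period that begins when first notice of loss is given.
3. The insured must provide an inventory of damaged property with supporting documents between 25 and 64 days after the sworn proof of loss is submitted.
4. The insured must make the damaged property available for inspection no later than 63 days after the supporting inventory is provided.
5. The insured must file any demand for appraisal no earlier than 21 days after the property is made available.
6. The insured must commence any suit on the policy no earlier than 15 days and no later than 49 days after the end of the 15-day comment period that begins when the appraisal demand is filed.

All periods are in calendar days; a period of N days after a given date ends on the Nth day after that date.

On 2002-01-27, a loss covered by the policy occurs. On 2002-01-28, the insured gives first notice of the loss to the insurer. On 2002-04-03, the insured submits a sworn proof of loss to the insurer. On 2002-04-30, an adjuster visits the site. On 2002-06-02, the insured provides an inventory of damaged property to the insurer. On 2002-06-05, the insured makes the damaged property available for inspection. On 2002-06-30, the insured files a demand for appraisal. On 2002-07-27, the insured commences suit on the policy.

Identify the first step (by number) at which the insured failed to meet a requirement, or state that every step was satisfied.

Step 6

(1) due by 2002-01-27 + 45 days = 2002-03-13; 2002-01-28 is within that limit.
(2) the permitted window runs from 2002-02-12 + 10 = 2002-02-22 to 2002-02-12 + 52 = 2002-04-05; done 2002-04-03, which is between those dates.
(3) the permitted window runs from 2002-04-03 + 25 = 2002-04-28 to 2002-04-03 + 64 = 2002-06-06; 2002-06-02 falls inside that range.
(4) due by 2002-06-02 + 63 days = 2002-08-04; 2002-06-05 is within that limit.
(5) permitted from 2002-06-05 + 21 days = 2002-06-26 onward; 2002-06-30 is on or after that date.
(6) the permitted window runs from 2002-07-15 + 15 = 2002-07-30 to 2002-07-15 + 49 = 2002-09-02; 2002-07-27 is 3 days too early.
Later steps need not be reached.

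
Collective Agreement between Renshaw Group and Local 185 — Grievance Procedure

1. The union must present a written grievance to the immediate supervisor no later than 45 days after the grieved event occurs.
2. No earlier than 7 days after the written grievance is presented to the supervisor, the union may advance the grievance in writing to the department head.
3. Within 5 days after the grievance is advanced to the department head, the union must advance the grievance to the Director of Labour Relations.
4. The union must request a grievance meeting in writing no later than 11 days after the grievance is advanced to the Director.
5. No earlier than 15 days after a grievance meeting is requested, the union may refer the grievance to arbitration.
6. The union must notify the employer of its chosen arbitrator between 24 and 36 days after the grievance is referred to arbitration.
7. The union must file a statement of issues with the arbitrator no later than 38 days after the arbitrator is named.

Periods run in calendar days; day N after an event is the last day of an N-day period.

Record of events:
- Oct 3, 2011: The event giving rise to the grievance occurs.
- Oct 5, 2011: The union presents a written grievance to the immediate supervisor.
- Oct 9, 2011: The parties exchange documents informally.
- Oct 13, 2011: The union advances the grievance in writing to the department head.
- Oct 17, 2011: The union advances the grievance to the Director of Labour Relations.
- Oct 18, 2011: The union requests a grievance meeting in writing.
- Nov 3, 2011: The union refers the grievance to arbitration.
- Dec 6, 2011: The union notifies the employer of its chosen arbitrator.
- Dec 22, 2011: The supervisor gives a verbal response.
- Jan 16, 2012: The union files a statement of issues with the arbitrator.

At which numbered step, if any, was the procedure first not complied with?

Step 7

Step 1: 45 days after Oct 3, 2011 (when the grieved event occurs) is Nov 17, 2011; Oct 5, 2011 is within that limit.
Step 2: the earliest permitted date is 7 days after Oct 5, 2011 (when the written grievance is presented to the supervisor), i.e. Oct 12, 2011; done Oct 13, 2011, after the minimum wait.
Step 3: 5 days after Oct 13, 2011 (when the grievance is advanced to the department head) is Oct 18, 2011; Oct 17, 2011 is within that limit.
Step 4: 11 days after Oct 17, 2011 (when the grievance is advanced to the Director) is Oct 28, 2011; Oct 18, 2011 is within that limit.
Step 5: the earliest permitted date is 15 days after Oct 18, 2011 (when a grievance meeting is requested), i.e. Nov 2, 2011; done Nov 3, 2011, after the minimum wait.
Step 6: the window is 24–36 days after Nov 3, 2011 (when the grievance is referred to arbitration), so Nov 27, 2011 through Dec 9, 2011; done Dec 6, 2011 — within the window.
Step 7: 38 days after Dec 6, 2011 (when the arbitrator is named) is Jan 13, 2012; done Jan 16, 2012 — 3 days late.
The analysis stops there.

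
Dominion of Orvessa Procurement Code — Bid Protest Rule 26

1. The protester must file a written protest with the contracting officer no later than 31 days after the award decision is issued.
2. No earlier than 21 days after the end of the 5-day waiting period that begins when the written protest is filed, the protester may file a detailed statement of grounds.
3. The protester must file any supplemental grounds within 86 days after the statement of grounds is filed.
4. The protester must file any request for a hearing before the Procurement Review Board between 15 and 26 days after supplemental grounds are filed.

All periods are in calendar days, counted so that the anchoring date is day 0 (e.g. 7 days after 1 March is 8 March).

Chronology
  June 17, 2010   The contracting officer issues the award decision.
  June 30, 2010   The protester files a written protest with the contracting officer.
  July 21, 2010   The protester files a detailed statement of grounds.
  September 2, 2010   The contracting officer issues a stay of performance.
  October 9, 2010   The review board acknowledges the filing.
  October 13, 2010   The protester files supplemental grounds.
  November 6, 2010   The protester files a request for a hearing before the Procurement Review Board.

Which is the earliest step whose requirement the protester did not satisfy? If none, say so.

Step 1: 31 days after June 17, 2010 (when the award decision is issued) is July 18, 2010; completed June 30, 2010, before the deadline.
Step 2: the earliest permitted date is 21 days after July 5, 2010 (end of the 5-day waiting period, which began when the written protest is filed on June 30, 2010), i.e. July 26, 2010; done July 21, 2010 — 5 days too early.
The analysis stops there.

Step 2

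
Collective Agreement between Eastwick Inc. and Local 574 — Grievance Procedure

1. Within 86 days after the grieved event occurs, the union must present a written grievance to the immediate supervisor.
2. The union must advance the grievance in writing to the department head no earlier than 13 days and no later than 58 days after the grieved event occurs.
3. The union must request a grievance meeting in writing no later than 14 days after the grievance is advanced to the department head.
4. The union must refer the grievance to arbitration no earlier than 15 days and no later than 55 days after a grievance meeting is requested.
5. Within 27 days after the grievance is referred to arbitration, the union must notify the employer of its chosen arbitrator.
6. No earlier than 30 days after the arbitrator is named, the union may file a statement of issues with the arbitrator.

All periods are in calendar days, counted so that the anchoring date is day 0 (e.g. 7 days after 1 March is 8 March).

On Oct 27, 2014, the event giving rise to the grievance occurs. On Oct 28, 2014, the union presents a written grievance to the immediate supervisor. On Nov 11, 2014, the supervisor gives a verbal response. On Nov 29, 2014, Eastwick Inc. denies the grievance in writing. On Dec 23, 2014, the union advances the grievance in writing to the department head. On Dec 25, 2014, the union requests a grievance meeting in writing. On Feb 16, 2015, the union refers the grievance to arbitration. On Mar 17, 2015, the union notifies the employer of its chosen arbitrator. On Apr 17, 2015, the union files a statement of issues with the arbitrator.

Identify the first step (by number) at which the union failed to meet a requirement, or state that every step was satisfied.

Step 1 — counting 86 days from Oct 27, 2014 (when the grieved event occurs) gives a deadline of Jan 21, 2015; done Oct 28, 2014 — timely.
Step 2 — 13 and 58 days from Oct 27, 2014 (when the grieved event occurs) are Nov 9, 2014 and Dec 24, 2014 respectively; done Dec 23, 2014, which is between those dates.
Step 3 — counting 14 days from Dec 23, 2014 (when the grievance is advanced to the department head) gives a deadline of Jan 6, 2015; completed Dec 25, 2014, before the deadline.
Step 4 — 15 and 55 days from Dec 25, 2014 (when a grievance meeting is requested) are Jan 9, 2015 and Feb 18, 2015 respectively; Feb 16, 2015 falls inside that range.
Step 5 — counting 27 days from Feb 16, 2015 (when the grievance is referred to arbitration) gives a deadline of Mar 15, 2015; done Mar 17, 2015 — 2 days late.
The analysis stops there.

Step 5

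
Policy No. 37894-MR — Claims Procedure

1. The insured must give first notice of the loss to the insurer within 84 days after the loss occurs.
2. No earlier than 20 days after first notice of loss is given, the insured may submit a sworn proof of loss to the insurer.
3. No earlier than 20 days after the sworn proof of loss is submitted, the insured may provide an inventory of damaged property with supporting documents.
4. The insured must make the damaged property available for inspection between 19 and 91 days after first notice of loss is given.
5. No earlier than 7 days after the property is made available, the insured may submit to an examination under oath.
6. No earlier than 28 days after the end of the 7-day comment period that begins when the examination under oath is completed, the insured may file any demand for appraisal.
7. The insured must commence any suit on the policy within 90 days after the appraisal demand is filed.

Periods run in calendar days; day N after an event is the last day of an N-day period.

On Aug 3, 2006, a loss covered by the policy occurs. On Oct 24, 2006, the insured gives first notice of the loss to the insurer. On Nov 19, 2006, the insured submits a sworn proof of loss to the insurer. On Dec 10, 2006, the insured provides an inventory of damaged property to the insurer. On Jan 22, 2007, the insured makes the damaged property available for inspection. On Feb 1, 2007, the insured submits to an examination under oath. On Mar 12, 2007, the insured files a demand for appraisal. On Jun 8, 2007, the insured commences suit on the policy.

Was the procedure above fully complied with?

Yes

(1) due by Aug 3, 2006 + 84 days = Oct 26, 2006; completed Oct 24, 2006, before the deadline.
(2) permitted from Oct 24, 2006 + 20 days = Nov 13, 2006 onward; Nov 19, 2006 is on or after that date.
(3) permitted from Nov 19, 2006 + 20 days = Dec 9, 2006 onward; done Dec 10, 2006 — permitted.
(4) the permitted window runs from Oct 24, 2006 + 19 = Nov 12, 2006 to Oct 24, 2006 + 91 = Jan 23, 2007; Jan 22, 2007 falls inside that range.
(5) permitted from Jan 22, 2007 + 7 days = Jan 29, 2007 onward; done Feb 1, 2007, after the minimum wait.
(6) permitted from Feb 8, 2007 + 28 days = Mar 8, 2007 onward; done Mar 12, 2007 — permitted.
(7) due by Mar 12, 2007 + 90 days = Jun 10, 2007; Jun 8, 2007 is within that limit.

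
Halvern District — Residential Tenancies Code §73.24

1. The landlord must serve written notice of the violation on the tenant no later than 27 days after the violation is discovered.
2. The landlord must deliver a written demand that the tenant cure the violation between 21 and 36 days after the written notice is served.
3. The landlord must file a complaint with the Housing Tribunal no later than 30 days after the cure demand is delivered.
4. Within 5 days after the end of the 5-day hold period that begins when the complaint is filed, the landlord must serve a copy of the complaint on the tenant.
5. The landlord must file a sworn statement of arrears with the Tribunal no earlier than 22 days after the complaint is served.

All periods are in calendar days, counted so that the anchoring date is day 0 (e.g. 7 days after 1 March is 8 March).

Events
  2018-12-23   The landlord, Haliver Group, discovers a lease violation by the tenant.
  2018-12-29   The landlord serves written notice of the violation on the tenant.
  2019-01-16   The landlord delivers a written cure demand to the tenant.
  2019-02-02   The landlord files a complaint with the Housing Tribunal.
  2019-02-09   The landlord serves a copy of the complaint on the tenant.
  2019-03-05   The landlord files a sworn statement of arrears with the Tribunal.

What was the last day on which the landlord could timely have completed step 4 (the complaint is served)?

2019-02-12

The complaint is filed on 2019-02-02; the 5-day hold period therefore ends 2019-02-07, and step 4 runs from that date. 5 days after 2019-02-07 is 2019-02-12.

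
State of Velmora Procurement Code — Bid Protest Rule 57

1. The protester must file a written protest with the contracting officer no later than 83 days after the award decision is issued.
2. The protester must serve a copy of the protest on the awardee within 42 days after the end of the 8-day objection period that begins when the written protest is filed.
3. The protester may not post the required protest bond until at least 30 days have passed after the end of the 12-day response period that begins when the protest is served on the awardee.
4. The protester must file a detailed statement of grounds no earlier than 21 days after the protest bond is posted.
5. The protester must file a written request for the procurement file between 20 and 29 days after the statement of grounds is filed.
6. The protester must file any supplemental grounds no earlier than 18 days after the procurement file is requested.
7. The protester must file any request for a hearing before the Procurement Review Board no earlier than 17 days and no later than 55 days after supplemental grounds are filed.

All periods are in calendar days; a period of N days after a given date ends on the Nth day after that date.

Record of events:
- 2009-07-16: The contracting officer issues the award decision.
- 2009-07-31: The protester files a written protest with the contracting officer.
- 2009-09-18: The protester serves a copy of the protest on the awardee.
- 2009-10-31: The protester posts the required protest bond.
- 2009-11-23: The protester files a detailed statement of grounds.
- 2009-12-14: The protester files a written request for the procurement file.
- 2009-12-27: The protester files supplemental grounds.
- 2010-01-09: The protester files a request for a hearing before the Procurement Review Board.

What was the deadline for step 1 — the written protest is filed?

Step 1 runs from 2009-07-16, when the award decision is issued. 83 days after 2009-07-16 is 2009-10-07.

2009-10-07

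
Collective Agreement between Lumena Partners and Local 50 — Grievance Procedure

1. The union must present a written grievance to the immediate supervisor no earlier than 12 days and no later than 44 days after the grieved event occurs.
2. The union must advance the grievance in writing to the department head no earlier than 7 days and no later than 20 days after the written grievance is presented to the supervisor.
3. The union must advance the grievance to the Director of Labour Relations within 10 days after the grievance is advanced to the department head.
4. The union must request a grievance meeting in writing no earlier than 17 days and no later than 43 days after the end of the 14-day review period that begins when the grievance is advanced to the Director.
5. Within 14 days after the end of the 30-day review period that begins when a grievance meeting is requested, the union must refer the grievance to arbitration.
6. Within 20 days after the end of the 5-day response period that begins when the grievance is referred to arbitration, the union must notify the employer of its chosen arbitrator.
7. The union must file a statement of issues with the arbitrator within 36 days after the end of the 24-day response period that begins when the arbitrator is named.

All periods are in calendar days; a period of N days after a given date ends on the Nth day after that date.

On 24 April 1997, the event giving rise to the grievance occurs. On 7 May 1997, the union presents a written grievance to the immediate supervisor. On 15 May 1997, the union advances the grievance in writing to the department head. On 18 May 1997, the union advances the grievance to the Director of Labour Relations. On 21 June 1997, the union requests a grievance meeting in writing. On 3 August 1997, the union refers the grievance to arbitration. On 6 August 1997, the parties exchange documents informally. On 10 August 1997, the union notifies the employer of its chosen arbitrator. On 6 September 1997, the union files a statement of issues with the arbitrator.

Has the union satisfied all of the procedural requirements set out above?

Step 1 — 12 and 44 days from 24 April 1997 (when the grieved event occurs) are 6 May 1997 and 7 June 1997 respectively; 7 May 1997 falls inside that range.
Step 2 — 7 and 20 days from 7 May 1997 (when the written grievance is presented to the supervisor) are 14 May 1997 and 27 May 1997 respectively; done 15 May 1997, which is between those dates.
Step 3 — counting 10 days from 15 May 1997 (when the grievance is advanced to the department head) gives a deadline of 25 May 1997; 18 May 1997 is within that limit.
Step 4 — 17 and 43 days from 1 June 1997 (end of the 14-day review period, which began when the grievance is advanced to the Director on 18 May 1997) are 18 June 1997 and 14 July 1997 respectively; done 21 June 1997, which is between those dates.
Step 5 — counting 14 days from 21 July 1997 (end of the 30-day review period, which began when a grievance meeting is requested on 21 June 1997) gives a deadline of 4 August 1997; done 3 August 1997 — timely.
Step 6 — counting 20 days from 8 August 1997 (end of the 5-day response period, which began when the grievance is referred to arbitration on 3 August 1997) gives a deadline of 28 August 1997; done 10 August 1997 — timely.
Step 7 — counting 36 days from 3 September 1997 (end of the 24-day response period, which began when the arbitrator is named on 10 August 1997) gives a deadline of 9 October 1997; 6 September 1997 is within that limit.

Yes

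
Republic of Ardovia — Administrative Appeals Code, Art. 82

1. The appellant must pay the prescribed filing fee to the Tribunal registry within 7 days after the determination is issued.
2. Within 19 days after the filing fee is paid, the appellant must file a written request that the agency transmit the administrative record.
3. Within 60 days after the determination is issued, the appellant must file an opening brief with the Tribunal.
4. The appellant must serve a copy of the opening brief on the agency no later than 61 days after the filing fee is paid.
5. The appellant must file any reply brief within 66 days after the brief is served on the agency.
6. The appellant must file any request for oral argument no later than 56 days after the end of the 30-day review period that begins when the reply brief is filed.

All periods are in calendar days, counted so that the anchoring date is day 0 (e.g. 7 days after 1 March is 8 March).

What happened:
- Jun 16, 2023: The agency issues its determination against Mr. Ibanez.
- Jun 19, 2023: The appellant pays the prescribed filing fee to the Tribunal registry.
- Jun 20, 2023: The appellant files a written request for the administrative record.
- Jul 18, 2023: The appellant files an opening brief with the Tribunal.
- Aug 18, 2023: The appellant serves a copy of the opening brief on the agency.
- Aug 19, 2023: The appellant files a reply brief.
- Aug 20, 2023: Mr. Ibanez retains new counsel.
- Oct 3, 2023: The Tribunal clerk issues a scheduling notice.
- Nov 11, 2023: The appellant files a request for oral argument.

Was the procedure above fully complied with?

(1) due by Jun 16, 2023 + 7 days = Jun 23, 2023; done Jun 19, 2023 — timely.
(2) due by Jun 19, 2023 + 19 days = Jul 8, 2023; done Jun 20, 2023 — timely.
(3) due by Jun 16, 2023 + 60 days = Aug 15, 2023; done Jul 18, 2023 — timely.
(4) due by Jun 19, 2023 + 61 days = Aug 19, 2023; completed Aug 18, 2023, before the deadline.
(5) due by Aug 18, 2023 + 66 days = Oct 23, 2023; completed Aug 19, 2023, before the deadline.
(6) due by Sep 18, 2023 + 56 days = Nov 13, 2023; done Nov 11, 2023 — timely.

Yes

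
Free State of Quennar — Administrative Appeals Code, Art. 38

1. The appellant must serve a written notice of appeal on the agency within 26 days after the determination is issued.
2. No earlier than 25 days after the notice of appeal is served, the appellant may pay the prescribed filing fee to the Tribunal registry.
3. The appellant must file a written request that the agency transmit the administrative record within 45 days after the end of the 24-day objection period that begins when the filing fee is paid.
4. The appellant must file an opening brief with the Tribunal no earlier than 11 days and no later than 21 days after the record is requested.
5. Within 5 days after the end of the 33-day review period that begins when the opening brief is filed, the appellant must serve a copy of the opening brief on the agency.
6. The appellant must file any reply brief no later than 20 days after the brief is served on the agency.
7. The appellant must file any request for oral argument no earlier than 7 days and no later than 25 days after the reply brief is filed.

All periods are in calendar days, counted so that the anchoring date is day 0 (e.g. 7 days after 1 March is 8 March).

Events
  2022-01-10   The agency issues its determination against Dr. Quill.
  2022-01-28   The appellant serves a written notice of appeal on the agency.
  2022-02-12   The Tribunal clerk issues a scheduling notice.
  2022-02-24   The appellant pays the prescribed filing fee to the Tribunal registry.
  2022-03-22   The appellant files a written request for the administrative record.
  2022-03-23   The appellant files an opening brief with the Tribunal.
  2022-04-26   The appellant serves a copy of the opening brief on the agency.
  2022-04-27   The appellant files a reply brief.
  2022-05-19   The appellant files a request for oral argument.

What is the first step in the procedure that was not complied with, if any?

Step 1 — counting 26 days from 2022-01-10 (when the determination is issued) gives a deadline of 2022-02-05; done 2022-01-28 — timely.
Step 2 — must wait 25 days from 2022-01-28 (when the notice of appeal is served), so not before 2022-02-22; 2022-02-24 is on or after that date.
Step 3 — counting 45 days from 2022-03-20 (end of the 24-day objection period, which began when the filing fee is paid on 2022-02-24) gives a deadline of 2022-05-04; done 2022-03-22 — timely.
Step 4 — 11 and 21 days from 2022-03-22 (when the record is requested) are 2022-04-02 and 2022-04-12 respectively; 2022-03-23 is 10 days too early.
The analysis stops there.

Step 4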